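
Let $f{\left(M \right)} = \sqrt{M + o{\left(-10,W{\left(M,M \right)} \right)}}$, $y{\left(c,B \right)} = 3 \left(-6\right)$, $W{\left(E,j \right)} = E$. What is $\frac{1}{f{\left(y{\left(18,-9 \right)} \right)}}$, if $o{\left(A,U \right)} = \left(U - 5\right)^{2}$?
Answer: $\frac{\sqrt{511}}{511} \approx 0.044237$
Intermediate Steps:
$o{\left(A,U \right)} = \left(-5 + U\right)^{2}$
$y{\left(c,B \right)} = -18$
$f{\left(M \right)} = \sqrt{M + \left(-5 + M\right)^{2}}$
$\frac{1}{f{\left(y{\left(18,-9 \right)} \right)}} = \frac{1}{\sqrt{-18 + \left(-5 - 18\right)^{2}}} = \frac{1}{\sqrt{-18 + \left(-23\right)^{2}}} = \frac{1}{\sqrt{-18 + 529}} = \frac{1}{\sqrt{511}} = \frac{\sqrt{511}}{511}$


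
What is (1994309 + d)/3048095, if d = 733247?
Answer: 2727556/3048095 ≈ 0.89484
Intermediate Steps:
(1994309 + d)/3048095 = (1994309 + 733247)/3048095 = 2727556*(1/3048095) = 2727556/3048095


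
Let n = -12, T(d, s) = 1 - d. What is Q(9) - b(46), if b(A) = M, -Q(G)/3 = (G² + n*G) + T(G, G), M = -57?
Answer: 162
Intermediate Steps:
Q(G) = -3 - 3*G² + 39*G (Q(G) = -3*((G² - 12*G) + (1 - G)) = -3*(1 + G² - 13*G) = -3 - 3*G² + 39*G)
b(A) = -57
Q(9) - b(46) = (-3 - 3*9² + 39*9) - 1*(-57) = (-3 - 3*81 + 351) + 57 = (-3 - 243 + 351) + 57 = 105 + 57 = 162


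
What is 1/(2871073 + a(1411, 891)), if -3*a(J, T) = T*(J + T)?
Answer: 1/2187379 ≈ 4.5717e-7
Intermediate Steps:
a(J, T) = -T*(J + T)/3
1/(2871073 + a(1411, 891)) = 1/(2871073 - ⅓*891*(1411 + 891)) = 1/(2871073 - ⅓*891*2302) = 1/(2871073 - 683694) = 1/2187379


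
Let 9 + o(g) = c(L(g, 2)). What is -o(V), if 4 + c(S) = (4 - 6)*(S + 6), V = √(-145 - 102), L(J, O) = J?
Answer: 25 + 2*I*√247 ≈ 25.0 + 31.432*I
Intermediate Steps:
V = I*√247 (V = √(-247) = I*√247 ≈ 15.716*I)
c(S) = -16 - 2*S (c(S) = -4 + (4 - 6)*(S + 6) = -4 - 2*(6 + S) = -4 + (-12 - 2*S) = -16 - 2*S)
o(g) = -25 - 2*g (o(g) = -9 + (-16 - 2*g) = -25 - 2*g)
-o(V) = -(-25 - 2*I*√247) = 25 + 2*I*√247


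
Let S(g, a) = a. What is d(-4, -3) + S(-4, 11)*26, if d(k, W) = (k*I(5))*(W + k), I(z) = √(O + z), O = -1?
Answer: 342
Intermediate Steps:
I(z) = √(-1 + z)
d(k, W) = 2*k*(W + k) (d(k, W) = (k*√(-1 + 5))*(W + k) = (k*√4)*(W + k) = (k*2)*(W + k) = (2*k)*(W + k) = 2*k*(W + k))
d(-4, -3) + S(-4, 11)*26 = 2*(-4)*(-3 - 4) + 11*26 = 2*(-4)*(-7) + 286 = 56 + 286 = 342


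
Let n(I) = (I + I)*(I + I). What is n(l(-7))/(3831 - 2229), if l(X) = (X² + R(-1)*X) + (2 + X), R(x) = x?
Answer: 578/89 ≈ 6.4944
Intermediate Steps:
l(X) = 2 + X² (l(X) = (X² - X) + (2 + X) = 2 + X²)
n(I) = 4*I² (n(I) = (2*I)*(2*I) = 4*I²)
n(l(-7))/(3831 - 2229) = (4*(2 + (-7)²)²)/(3831 - 2229) = (4*(2 + 49)²)/1602 = (4*51²)*(1/1602) = (4*2601)*(1/1602) = 10404*(1/1602) = 578/89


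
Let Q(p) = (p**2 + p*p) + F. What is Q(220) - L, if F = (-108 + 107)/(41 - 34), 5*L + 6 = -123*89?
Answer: 3464666/35 ≈ 98991.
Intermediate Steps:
L = -10953/5 (L = -6/5 + (-123*89)/5 = -6/5 + (1/5)*(-10947) = -6/5 - 10947/5 = -10953/5 ≈ -2190.6)
F = -1/7 ≈ -0.14286
Q(p) = -1/7 + 2*p**2 (Q(p) = (p**2 + p*p) - 1/7 = (p**2 + p**2) - 1/7 = 2*p**2 - 1/7 = -1/7 + 2*p**2)
Q(220) - L = (-1/7 + 2*220**2) - 1*(-10953/5) = (-1/7 + 2*48400) + 10953/5 = (-1/7 + 96800) + 10953/5 = 677599/7 + 10953/5 = 3464666/35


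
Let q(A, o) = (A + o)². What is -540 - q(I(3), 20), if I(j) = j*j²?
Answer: -2749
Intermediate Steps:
I(j) = j³
-540 - q(I(3), 20) = -540 - (3³ + 20)² = -540 - (27 + 20)² = -540 - 1*47² = -540 - 1*2209 = -540 - 2209 = -2749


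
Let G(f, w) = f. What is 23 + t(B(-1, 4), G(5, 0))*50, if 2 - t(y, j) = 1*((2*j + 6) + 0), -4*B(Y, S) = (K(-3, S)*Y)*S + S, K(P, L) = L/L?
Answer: -677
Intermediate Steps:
K(P, L) = 1
B(Y, S) = -S/4 - S*Y/4 (B(Y, S) = -((1*Y)*S + S)/4 = -(Y*S + S)/4 = -(S*Y + S)/4 = -(S + S*Y)/4 = -S/4 - S*Y/4)
t(y, j) = -4 - 2*j (t(y, j) = 2 - ((2*j + 6) + 0) = 2 - ((6 + 2*j) + 0) = 2 - (6 + 2*j) = 2 + (-6 - 2*j) = -4 - 2*j)
23 + t(B(-1, 4), G(5, 0))*50 = 23 + (-4 - 2*5)*50 = 23 + (-4 - 10)*50 = 23 - 14*50 = 23 - 700 = -677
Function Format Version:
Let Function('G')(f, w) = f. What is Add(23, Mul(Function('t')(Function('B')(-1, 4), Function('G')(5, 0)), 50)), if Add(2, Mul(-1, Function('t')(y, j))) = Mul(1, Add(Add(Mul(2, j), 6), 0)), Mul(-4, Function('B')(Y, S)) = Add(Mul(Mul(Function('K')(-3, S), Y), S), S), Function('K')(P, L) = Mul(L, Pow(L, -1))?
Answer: -677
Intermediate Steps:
Function('K')(P, L) = 1
Function('B')(Y, S) = Add(Mul(Rational(-1, 4), S), Mul(Rational(-1, 4), S, Y)) (Function('B')(Y, S) = Mul(Rational(-1, 4), Add(Mul(Mul(1, Y), S), S)) = Mul(Rational(-1, 4), Add(Mul(Y, S), S)) = Mul(Rational(-1, 4), Add(Mul(S, Y), S)) = Mul(Rational(-1, 4), Add(S, Mul(S, Y))) = Add(Mul(Rational(-1, 4), S), Mul(Rational(-1, 4), S, Y)))
Function('t')(y, j) = Add(-4, Mul(-2, j)) (Function('t')(y, j) = Add(2, Mul(-1, Mul(1, Add(Add(Mul(2, j), 6), 0)))) = Add(2, Mul(-1, Mul(1, Add(Add(6, Mul(2, j)), 0)))) = Add(2, Mul(-1, Mul(1, Add(6, Mul(2, j))))) = Add(2, Mul(-1, Add(6, Mul(2, j)))) = Add(2, Add(-6, Mul(-2, j))) = Add(-4, Mul(-2, j)))
Add(23, Mul(Function('t')(Function('B')(-1, 4), Function('G')(5, 0)), 50)) = Add(23, Mul(Add(-4, Mul(-2, 5)), 50)) = Add(23, Mul(Add(-4, -10), 50)) = Add(23, Mul(-14, 50)) = Add(23, -700) = -677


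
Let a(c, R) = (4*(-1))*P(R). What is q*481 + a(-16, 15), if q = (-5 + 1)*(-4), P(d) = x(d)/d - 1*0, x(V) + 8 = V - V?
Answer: 115472/15 ≈ 7698.1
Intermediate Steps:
x(V) = -8 (x(V) = -8 + (V - V) = -8 + 0 = -8)
P(d) = -8/d (P(d) = -8/d - 1*0 = -8/d + 0 = -8/d)
a(c, R) = 32/R (a(c, R) = (4*(-1))*(-8/R) = -(-32)/R = 32/R)
q = 16 (q = -4*(-4) = 16)
q*481 + a(-16, 15) = 16*481 + 32/15 = 7696 + 32*(1/15) = 7696 + 32/15 = 115472/15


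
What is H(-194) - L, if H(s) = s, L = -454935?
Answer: 454741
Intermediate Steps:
H(-194) - L = -194 - 1*(-454935) = -194 + 454935 = 454741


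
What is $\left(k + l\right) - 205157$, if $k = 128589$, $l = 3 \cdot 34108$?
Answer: $25756$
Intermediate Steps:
$l = 102324$
$\left(k + l\right) - 205157 = \left(128589 + 102324\right) - 205157 = 230913 - 205157 = 25756$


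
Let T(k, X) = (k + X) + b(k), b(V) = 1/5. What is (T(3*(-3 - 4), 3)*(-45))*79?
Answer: 63279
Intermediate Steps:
b(V) = ⅕
T(k, X) = ⅕ + X + k (T(k, X) = (k + X) + ⅕ = (X + k) + ⅕ = ⅕ + X + k)
(T(3*(-3 - 4), 3)*(-45))*79 = ((⅕ + 3 + 3*(-3 - 4))*(-45))*79 = ((⅕ + 3 + 3*(-7))*(-45))*79 = ((⅕ + 3 - 21)*(-45))*79 = -89/5*(-45)*79 = 801*79 = 63279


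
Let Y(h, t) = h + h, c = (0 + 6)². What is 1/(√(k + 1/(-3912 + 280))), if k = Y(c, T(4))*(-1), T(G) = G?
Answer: -4*I*√59361635/261505 ≈ -0.11785*I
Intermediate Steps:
c = 36 (c = 6² = 36)
Y(h, t) = 2*h
k = -72 (k = (2*36)*(-1) = 72*(-1) = -72)
1/(√(k + 1/(-3912 + 280))) = 1/(√(-72 + 1/(-3912 + 280))) = 1/(√(-72 + 1/(-3632))) = 1/(√(-72 - 1/3632)) = 1/(√(-261505/3632)) = 1/(I*√59361635/908) = -4*I*√59361635/261505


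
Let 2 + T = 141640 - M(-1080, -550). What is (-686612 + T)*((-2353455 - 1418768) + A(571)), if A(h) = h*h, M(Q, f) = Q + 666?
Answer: 1876652869920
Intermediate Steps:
M(Q, f) = 666 + Q
T = 142052 (T = -2 + (141640 - (666 - 1080)) = -2 + (141640 - 1*(-414)) = -2 + (141640 + 414) = -2 + 142054 = 142052)
A(h) = h²
(-686612 + T)*((-2353455 - 1418768) + A(571)) = (-686612 + 142052)*((-2353455 - 1418768) + 571²) = -544560*(-3772223 + 326041) = -544560*(-3446182) = 1876652869920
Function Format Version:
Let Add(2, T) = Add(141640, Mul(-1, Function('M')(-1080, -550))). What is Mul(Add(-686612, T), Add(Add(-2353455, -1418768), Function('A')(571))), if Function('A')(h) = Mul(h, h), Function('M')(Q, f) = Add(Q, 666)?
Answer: 1876652869920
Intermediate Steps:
Function('M')(Q, f) = Add(666, Q)
T = 142052 (T = Add(-2, Add(141640, Mul(-1, Add(666, -1080)))) = Add(-2, Add(141640, Mul(-1, -414))) = Add(-2, Add(141640, 414)) = Add(-2, 142054) = 142052)
Function('A')(h) = Pow(h, 2)
Mul(Add(-686612, T), Add(Add(-2353455, -1418768), Function('A')(571))) = Mul(Add(-686612, 142052), Add(Add(-2353455, -1418768), Pow(571, 2))) = Mul(-544560, Add(-3772223, 326041)) = Mul(-544560, -3446182) = 1876652869920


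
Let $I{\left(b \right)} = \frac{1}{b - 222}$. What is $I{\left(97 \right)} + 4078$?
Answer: $\frac{509749}{125} \approx 4078.0$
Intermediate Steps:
$I{\left(b \right)} = \frac{1}{-222 + b}$
$I{\left(97 \right)} + 4078 = \frac{1}{-222 + 97} + 4078 = \frac{1}{-125} + 4078 = - \frac{1}{125} + 4078 = \frac{509749}{125}$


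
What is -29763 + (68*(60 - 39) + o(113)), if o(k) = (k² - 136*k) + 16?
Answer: -30918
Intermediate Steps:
o(k) = 16 + k² - 136*k
-29763 + (68*(60 - 39) + o(113)) = -29763 + (68*(60 - 39) + (16 + 113² - 136*113)) = -29763 + (68*21 + (16 + 12769 - 15368)) = -29763 + (1428 - 2583) = -29763 - 1155 = -30918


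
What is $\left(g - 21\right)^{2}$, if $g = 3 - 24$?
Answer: $1764$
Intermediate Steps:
$g = -21$ ($g = 3 - 24 = -21$)
$\left(g - 21\right)^{2} = \left(-21 - 21\right)^{2} = \left(-42\right)^{2} = 1764$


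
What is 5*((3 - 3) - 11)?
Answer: -55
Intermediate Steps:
5*((3 - 3) - 11) = 5*(0 - 11) = 5*(-11) = -55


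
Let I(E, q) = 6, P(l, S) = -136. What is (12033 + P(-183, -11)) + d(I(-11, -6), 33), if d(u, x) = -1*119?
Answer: 11778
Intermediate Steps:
d(u, x) = -119
(12033 + P(-183, -11)) + d(I(-11, -6), 33) = (12033 - 136) - 119 = 11897 - 119 = 11778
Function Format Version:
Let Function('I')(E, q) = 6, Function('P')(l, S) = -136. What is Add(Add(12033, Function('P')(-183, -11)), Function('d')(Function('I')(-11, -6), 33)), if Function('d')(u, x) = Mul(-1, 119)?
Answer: 11778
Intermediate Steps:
Function('d')(u, x) = -119
Add(Add(12033, Function('P')(-183, -11)), Function('d')(Function('I')(-11, -6), 33)) = Add(Add(12033, -136), -119) = Add(11897, -119) = 11778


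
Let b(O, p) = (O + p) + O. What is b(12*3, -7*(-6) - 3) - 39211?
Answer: -39100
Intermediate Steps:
b(O, p) = p + 2*O
b(12*3, -7*(-6) - 3) - 39211 = ((-7*(-6) - 3) + 2*(12*3)) - 39211 = ((42 - 3) + 2*36) - 39211 = (39 + 72) - 39211 = 111 - 39211 = -39100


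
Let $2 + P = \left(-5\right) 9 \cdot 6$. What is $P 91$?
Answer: $-24752$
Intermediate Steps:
$P = -272$ ($P = -2 + \left(-5\right) 9 \cdot 6 = -2 - 270 = -272$)
$P 91 = \left(-272\right) 91 = -24752$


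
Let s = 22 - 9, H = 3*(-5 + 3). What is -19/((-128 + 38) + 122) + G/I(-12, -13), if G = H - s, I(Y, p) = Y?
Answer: 95/96 ≈ 0.98958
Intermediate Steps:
H = -6 (H = 3*(-2) = -6)
s = 13
G = -19 (G = -6 - 1*13 = -6 - 13 = -19)
-19/((-128 + 38) + 122) + G/I(-12, -13) = -19/((-128 + 38) + 122) - 19/(-12) = -19/(-90 + 122) - 19*(-1/12) = -19/32 + 19/12 = 95/96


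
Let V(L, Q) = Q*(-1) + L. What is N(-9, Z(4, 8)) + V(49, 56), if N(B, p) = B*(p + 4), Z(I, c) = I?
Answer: -79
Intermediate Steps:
N(B, p) = B*(4 + p)
V(L, Q) = L - Q (V(L, Q) = -Q + L = L - Q)
N(-9, Z(4, 8)) + V(49, 56) = -9*(4 + 4) + (49 - 1*56) = -9*8 + (49 - 56) = -72 - 7 = -79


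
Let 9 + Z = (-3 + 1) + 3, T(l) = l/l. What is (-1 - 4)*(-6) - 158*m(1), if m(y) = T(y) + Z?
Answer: 1136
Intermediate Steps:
T(l) = 1
Z = -8 (Z = -9 + ((-3 + 1) + 3) = -9 + (-2 + 3) = -9 + 1 = -8)
m(y) = -7 (m(y) = 1 - 8 = -7)
(-1 - 4)*(-6) - 158*m(1) = (-1 - 4)*(-6) - 158*(-7) = -5*(-6) + 1106 = 30 + 1106 = 1136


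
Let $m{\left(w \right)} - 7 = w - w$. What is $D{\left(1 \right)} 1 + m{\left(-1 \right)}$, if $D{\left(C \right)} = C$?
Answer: $8$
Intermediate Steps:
$m{\left(w \right)} = 7$ ($m{\left(w \right)} = 7 + \left(w - w\right) = 7 + 0 = 7$)
$D{\left(1 \right)} 1 + m{\left(-1 \right)} = 1 \cdot 1 + 7 = 1 + 7 = 8$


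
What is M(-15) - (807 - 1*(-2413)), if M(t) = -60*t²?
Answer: -16720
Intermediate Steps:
M(-15) - (807 - 1*(-2413)) = -60*(-15)² - (807 - 1*(-2413)) = -60*225 - (807 + 2413) = -13500 - 1*3220 = -13500 - 3220 = -16720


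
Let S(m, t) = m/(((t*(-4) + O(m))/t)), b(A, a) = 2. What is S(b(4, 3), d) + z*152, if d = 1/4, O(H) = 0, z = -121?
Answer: -36785/2 ≈ -18393.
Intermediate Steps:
d = 1/4 ≈ 0.25000
S(m, t) = -m/4 (S(m, t) = m/(((t*(-4) + 0)/t)) = m/(((-4*t + 0)/t)) = m/(((-4*t)/t)) = m/(-4) = m*(-1/4) = -m/4)
S(b(4, 3), d) + z*152 = -1/4*2 - 121*152 = -1/2 - 18392 = -36785/2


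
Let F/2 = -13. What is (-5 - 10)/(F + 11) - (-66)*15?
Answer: 991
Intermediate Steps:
F = -26 (F = 2*(-13) = -26)
(-5 - 10)/(F + 11) - (-66)*15 = (-5 - 10)/(-26 + 11) - (-66)*15 = -15/(-15) - 22*(-45) = -15*(-1/15) + 990 = 1 + 990 = 991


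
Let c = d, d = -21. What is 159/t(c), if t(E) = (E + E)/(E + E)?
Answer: 159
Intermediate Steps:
c = -21
t(E) = 1 (t(E) = (2*E)/((2*E)) = (2*E)*(1/(2*E)) = 1)
159/t(c) = 159/1 = 159*1 = 159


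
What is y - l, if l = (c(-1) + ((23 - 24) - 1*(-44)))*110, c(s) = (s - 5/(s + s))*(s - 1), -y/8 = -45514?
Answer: 359712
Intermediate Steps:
y = 364112 (y = -8*(-45514) = 364112)
c(s) = (-1 + s)*(s - 5/(2*s)) (c(s) = (s - 5*1/(2*s))*(-1 + s) = (s - 5/(2*s))*(-1 + s) = (-1 + s)*(s - 5/(2*s)))
l = 4400 (l = ((-5/2 + (-1)² - 1*(-1) + (5/2)/(-1)) + ((23 - 24) - 1*(-44)))*110 = ((-5/2 + 1 + 1 + (5/2)*(-1)) + (-1 + 44))*110 = ((-5/2 + 1 + 1 - 5/2) + 43)*110 = (-3 + 43)*110 = 40*110 = 4400)
y - l = 364112 - 1*4400 = 364112 - 4400 = 359712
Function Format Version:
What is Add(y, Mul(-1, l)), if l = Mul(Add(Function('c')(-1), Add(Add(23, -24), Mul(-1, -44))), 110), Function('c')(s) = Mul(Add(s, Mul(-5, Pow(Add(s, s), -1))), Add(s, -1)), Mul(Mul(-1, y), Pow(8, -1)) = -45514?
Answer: 359712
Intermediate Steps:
y = 364112 (y = Mul(-8, -45514) = 364112)
Function('c')(s) = Mul(Add(-1, s), Add(s, Mul(Rational(-5, 2), Pow(s, -1)))) (Function('c')(s) = Mul(Add(s, Mul(-5, Pow(Mul(2, s), -1))), Add(-1, s)) = Mul(Add(s, Mul(-5, Mul(Rational(1, 2), Pow(s, -1)))), Add(-1, s)) = Mul(Add(s, Mul(Rational(-5, 2), Pow(s, -1))), Add(-1, s)) = Mul(Add(-1, s), Add(s, Mul(Rational(-5, 2), Pow(s, -1)))))
l = 4400 (l = Mul(Add(Add(Rational(-5, 2), Pow(-1, 2), Mul(-1, -1), Mul(Rational(5, 2), Pow(-1, -1))), Add(Add(23, -24), Mul(-1, -44))), 110) = Mul(Add(Add(Rational(-5, 2), 1, 1, Mul(Rational(5, 2), -1)), Add(-1, 44)), 110) = Mul(Add(Add(Rational(-5, 2), 1, 1, Rational(-5, 2)), 43), 110) = Mul(Add(-3, 43), 110) = Mul(40, 110) = 4400)
Add(y, Mul(-1, l)) = Add(364112, Mul(-1, 4400)) = Add(364112, -4400) = 359712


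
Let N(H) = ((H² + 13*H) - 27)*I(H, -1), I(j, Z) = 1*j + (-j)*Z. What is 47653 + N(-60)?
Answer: -287507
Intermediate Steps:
I(j, Z) = j - Z*j
N(H) = 2*H*(-27 + H² + 13*H) (N(H) = ((H² + 13*H) - 27)*(H*(1 - 1*(-1))) = (-27 + H² + 13*H)*(H*(1 + 1)) = (-27 + H² + 13*H)*(H*2) = (-27 + H² + 13*H)*(2*H) = 2*H*(-27 + H² + 13*H))
47653 + N(-60) = 47653 + 2*(-60)*(-27 + (-60)² + 13*(-60)) = 47653 + 2*(-60)*(-27 + 3600 - 780) = 47653 + 2*(-60)*2793 = 47653 - 335160 = -287507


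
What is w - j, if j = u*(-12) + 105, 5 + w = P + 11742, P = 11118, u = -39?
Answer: 22282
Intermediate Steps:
w = 22855 (w = -5 + (11118 + 11742) = -5 + 22860 = 22855)
j = 573 (j = -39*(-12) + 105 = 468 + 105 = 573)
w - j = 22855 - 1*573 = 22855 - 573 = 22282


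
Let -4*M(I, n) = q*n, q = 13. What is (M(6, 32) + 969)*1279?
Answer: 1106335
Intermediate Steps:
M(I, n) = -13*n/4
(M(6, 32) + 969)*1279 = (-13/4*32 + 969)*1279 = (-104 + 969)*1279 = 865*1279 = 1106335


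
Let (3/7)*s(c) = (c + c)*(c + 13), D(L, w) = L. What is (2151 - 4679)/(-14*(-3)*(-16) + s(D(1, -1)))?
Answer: 1896/455 ≈ 4.1670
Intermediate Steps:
s(c) = 14*c*(13 + c)/3 (s(c) = 7*((c + c)*(c + 13))/3 = 7*((2*c)*(13 + c))/3 = 7*(2*c*(13 + c))/3 = 14*c*(13 + c)/3)
(2151 - 4679)/(-14*(-3)*(-16) + s(D(1, -1))) = (2151 - 4679)/(-14*(-3)*(-16) + (14/3)*1*(13 + 1)) = -2528/(42*(-16) + (14/3)*1*14) = -2528/(-672 + 196/3) = -2528/(-1820/3) = -2528*(-3/1820) = 1896/455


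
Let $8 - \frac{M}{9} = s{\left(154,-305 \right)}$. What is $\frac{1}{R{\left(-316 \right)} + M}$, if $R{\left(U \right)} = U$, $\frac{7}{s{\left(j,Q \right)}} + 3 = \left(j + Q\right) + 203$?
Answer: $- \frac{7}{1717} \approx -0.0040769$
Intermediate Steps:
$s{\left(j,Q \right)} = \frac{7}{200 + Q + j}$ ($s{\left(j,Q \right)} = \frac{7}{-3 + \left(\left(j + Q\right) + 203\right)} = \frac{7}{-3 + \left(\left(Q + j\right) + 203\right)} = \frac{7}{-3 + \left(203 + Q + j\right)} = \frac{7}{200 + Q + j}$)
$M = \frac{495}{7}$ ($M = 72 - 9 \frac{7}{200 - 305 + 154} = 72 - 9 \cdot \frac{7}{49} = 72 - 9 \cdot 7 \cdot \frac{1}{49} = 72 - \frac{9}{7} = \frac{495}{7} \approx 70.714$)
$\frac{1}{R{\left(-316 \right)} + M} = \frac{1}{-316 + \frac{495}{7}} = \frac{1}{- \frac{1717}{7}} = - \frac{7}{1717}$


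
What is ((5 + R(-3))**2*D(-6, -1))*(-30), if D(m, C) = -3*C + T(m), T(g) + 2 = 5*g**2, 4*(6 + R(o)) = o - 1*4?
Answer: -328515/8 ≈ -41064.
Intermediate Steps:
R(o) = -7 + o/4 (R(o) = -6 + (o - 1*4)/4 = -6 + (o - 4)/4 = -6 + (-4 + o)/4 = -6 + (-1 + o/4) = -7 + o/4)
T(g) = -2 + 5*g**2
D(m, C) = -2 - 3*C + 5*m**2 (D(m, C) = -3*C + (-2 + 5*m**2) = -2 - 3*C + 5*m**2)
((5 + R(-3))**2*D(-6, -1))*(-30) = ((5 + (-7 + (1/4)*(-3)))**2*(-2 - 3*(-1) + 5*(-6)**2))*(-30) = ((5 + (-7 - 3/4))**2*(-2 + 3 + 5*36))*(-30) = ((5 - 31/4)**2*(-2 + 3 + 180))*(-30) = ((-11/4)**2*181)*(-30) = ((121/16)*181)*(-30) = (21901/16)*(-30) = -328515/8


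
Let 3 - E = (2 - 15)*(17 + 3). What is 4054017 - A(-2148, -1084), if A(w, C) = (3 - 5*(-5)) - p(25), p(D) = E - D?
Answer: 4054227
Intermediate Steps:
E = 263 (E = 3 - (2 - 15)*(17 + 3) = 3 - (-13)*20 = 3 - 1*(-260) = 3 + 260 = 263)
p(D) = 263 - D
A(w, C) = -210 (A(w, C) = (3 - 5*(-5)) - (263 - 1*25) = (3 + 25) - (263 - 25) = 28 - 1*238 = 28 - 238 = -210)
4054017 - A(-2148, -1084) = 4054017 - 1*(-210) = 4054017 + 210 = 4054227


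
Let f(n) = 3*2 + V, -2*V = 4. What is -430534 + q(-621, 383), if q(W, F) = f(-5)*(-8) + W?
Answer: -431187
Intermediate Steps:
V = -2 (V = -½*4 = -2)
f(n) = 4 (f(n) = 3*2 - 2 = 6 - 2 = 4)
q(W, F) = -32 + W (q(W, F) = 4*(-8) + W = -32 + W)
-430534 + q(-621, 383) = -430534 + (-32 - 621) = -430534 - 653 = -431187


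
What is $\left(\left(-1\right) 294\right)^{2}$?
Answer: $86436$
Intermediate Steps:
$\left(\left(-1\right) 294\right)^{2} = \left(-294\right)^{2} = 86436$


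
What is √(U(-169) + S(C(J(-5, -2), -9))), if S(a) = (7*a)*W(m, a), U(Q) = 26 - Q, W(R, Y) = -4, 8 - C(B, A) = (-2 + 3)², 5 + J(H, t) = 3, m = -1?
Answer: I ≈ 1.0*I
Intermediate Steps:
J(H, t) = -2 (J(H, t) = -5 + 3 = -2)
C(B, A) = 7 (C(B, A) = 8 - (-2 + 3)² = 8 - 1*1² = 8 - 1*1 = 8 - 1 = 7)
S(a) = -28*a (S(a) = (7*a)*(-4) = -28*a)
√(U(-169) + S(C(J(-5, -2), -9))) = √((26 - 1*(-169)) - 28*7) = √((26 + 169) - 196) = √(195 - 196) = √(-1) = I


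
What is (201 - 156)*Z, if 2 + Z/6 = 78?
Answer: 20520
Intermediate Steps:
Z = 456 (Z = -12 + 6*78 = -12 + 468 = 456)
(201 - 156)*Z = (201 - 156)*456 = 45*456 = 20520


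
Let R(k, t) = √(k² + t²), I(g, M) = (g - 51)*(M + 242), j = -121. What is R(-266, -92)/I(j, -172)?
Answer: -√19805/6020 ≈ -0.023377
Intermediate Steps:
I(g, M) = (-51 + g)*(242 + M)
R(-266, -92)/I(j, -172) = √((-266)² + (-92)²)/(-12342 - 51*(-172) + 242*(-121) - 172*(-121)) = √(70756 + 8464)/(-12342 + 8772 - 29282 + 20812) = √79220/(-12040) = (2*√19805)*(-1/12040) = -√19805/6020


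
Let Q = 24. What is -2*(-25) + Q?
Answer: 74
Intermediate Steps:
-2*(-25) + Q = -2*(-25) + 24 = 50 + 24 = 74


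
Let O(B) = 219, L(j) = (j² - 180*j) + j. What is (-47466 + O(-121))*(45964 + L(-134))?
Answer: -4153294782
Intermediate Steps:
L(j) = j² - 179*j
(-47466 + O(-121))*(45964 + L(-134)) = (-47466 + 219)*(45964 - 134*(-179 - 134)) = -47247*(45964 - 134*(-313)) = -47247*(45964 + 41942) = -47247*87906 = -4153294782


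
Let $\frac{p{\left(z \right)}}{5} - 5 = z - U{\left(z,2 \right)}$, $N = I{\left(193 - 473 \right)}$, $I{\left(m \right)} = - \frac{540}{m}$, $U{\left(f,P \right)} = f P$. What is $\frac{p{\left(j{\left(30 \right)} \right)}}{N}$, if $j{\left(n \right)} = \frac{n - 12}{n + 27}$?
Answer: $\frac{6230}{513} \approx 12.144$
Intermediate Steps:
$j{\left(n \right)} = \frac{-12 + n}{27 + n}$
$U{\left(f,P \right)} = P f$
$N = \frac{27}{14}$ ($N = - \frac{540}{193 - 473} = - \frac{540}{-280} = \left(-540\right) \left(- \frac{1}{280}\right) = \frac{27}{14} \approx 1.9286$)
$p{\left(z \right)} = 25 - 5 z$ ($p{\left(z \right)} = 25 + 5 \left(z - 2 z\right) = 25 + 5 \left(- z\right) = 25 - 5 z$)
$\frac{p{\left(j{\left(30 \right)} \right)}}{N} = \frac{25 - 5 \frac{-12 + 30}{27 + 30}}{\frac{27}{14}} = \left(25 - 5 \cdot \frac{1}{57} \cdot 18\right) \frac{14}{27} = \left(25 - \frac{30}{19}\right) \frac{14}{27} = \frac{445}{19} \cdot \frac{14}{27} = \frac{6230}{513}$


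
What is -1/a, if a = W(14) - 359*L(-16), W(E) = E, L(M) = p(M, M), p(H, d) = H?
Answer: -1/5758 ≈ -0.00017367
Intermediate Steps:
L(M) = M
a = 5758 (a = 14 - 359*(-16) = 14 + 5744 = 5758)
-1/a = -1/5758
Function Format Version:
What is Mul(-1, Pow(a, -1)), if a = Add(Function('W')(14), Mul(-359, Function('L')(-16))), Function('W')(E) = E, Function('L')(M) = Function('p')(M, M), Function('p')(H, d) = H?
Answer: Rational(-1, 5758) ≈ -0.00017367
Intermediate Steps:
Function('L')(M) = M
a = 5758 (a = Add(14, Mul(-359, -16)) = Add(14, 5744) = 5758)
Mul(-1, Pow(a, -1)) = Mul(-1, Pow(5758, -1)) = Mul(-1, Rational(1, 5758)) = Rational(-1, 5758)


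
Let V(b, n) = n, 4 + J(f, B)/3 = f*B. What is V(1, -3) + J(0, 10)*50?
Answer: -603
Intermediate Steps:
J(f, B) = -12 + 3*B*f (J(f, B) = -12 + 3*(f*B) = -12 + 3*(B*f) = -12 + 3*B*f)
V(1, -3) + J(0, 10)*50 = -3 + (-12 + 3*10*0)*50 = -3 + (-12 + 0)*50 = -3 - 12*50 = -3 - 600 = -603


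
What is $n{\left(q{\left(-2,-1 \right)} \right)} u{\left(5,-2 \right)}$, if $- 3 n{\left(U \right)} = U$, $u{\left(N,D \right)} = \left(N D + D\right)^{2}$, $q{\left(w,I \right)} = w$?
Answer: $96$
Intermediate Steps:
$u{\left(N,D \right)} = \left(D + D N\right)^{2}$ ($u{\left(N,D \right)} = \left(D N + D\right)^{2} = \left(D + D N\right)^{2}$)
$n{\left(U \right)} = - \frac{U}{3}$
$n{\left(q{\left(-2,-1 \right)} \right)} u{\left(5,-2 \right)} = \left(- \frac{1}{3}\right) \left(-2\right) \left(-2\right)^{2} \left(1 + 5\right)^{2} = \frac{2 \cdot 4 \cdot 6^{2}}{3} = \frac{2 \cdot 4 \cdot 36}{3} = \frac{2}{3} \cdot 144 = 96$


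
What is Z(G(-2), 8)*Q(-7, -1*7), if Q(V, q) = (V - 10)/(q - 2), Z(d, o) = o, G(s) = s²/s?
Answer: 136/9 ≈ 15.111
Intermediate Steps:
G(s) = s
Q(V, q) = (-10 + V)/(-2 + q)
Z(G(-2), 8)*Q(-7, -1*7) = 8*((-10 - 7)/(-2 - 1*7)) = 8*(-17/(-2 - 7)) = 8*(-17/(-9)) = 8*(-⅑*(-17)) = 8*(17/9) = 136/9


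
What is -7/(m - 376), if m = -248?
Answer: 7/624 ≈ 0.011218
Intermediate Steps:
-7/(m - 376) = -7/(-248 - 376) = -7/(-624) = -1/624*(-7) = 7/624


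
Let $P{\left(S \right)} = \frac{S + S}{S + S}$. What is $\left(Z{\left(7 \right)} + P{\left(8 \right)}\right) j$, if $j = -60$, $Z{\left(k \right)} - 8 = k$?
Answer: $-960$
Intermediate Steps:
$Z{\left(k \right)} = 8 + k$
$P{\left(S \right)} = 1$ ($P{\left(S \right)} = \frac{2 S}{2 S} = 2 S \frac{1}{2 S} = 1$)
$\left(Z{\left(7 \right)} + P{\left(8 \right)}\right) j = \left(\left(8 + 7\right) + 1\right) \left(-60\right) = \left(15 + 1\right) \left(-60\right) = 16 \left(-60\right) = -960$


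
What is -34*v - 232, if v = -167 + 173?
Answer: -436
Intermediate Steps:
v = 6
-34*v - 232 = -34*6 - 232 = -204 - 232 = -436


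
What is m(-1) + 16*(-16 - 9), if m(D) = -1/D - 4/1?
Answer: -403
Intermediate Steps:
m(D) = -4 - 1/D (m(D) = -1/D - 4*1 = -1/D - 4 = -4 - 1/D)
m(-1) + 16*(-16 - 9) = (-4 - 1/(-1)) + 16*(-16 - 9) = (-4 - 1*(-1)) + 16*(-25) = (-4 + 1) - 400 = -3 - 400 = -403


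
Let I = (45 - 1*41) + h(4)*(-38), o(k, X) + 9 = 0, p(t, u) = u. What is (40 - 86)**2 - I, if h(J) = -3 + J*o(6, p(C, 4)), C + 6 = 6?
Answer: 630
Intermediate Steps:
C = 0 (C = -6 + 6 = 0)
o(k, X) = -9 (o(k, X) = -9 + 0 = -9)
h(J) = -3 - 9*J (h(J) = -3 + J*(-9) = -3 - 9*J)
I = 1486 (I = (45 - 1*41) + (-3 - 9*4)*(-38) = (45 - 41) + (-3 - 36)*(-38) = 4 - 39*(-38) = 4 + 1482 = 1486)
(40 - 86)**2 - I = (40 - 86)**2 - 1*1486 = (-46)**2 - 1486 = 2116 - 1486 = 630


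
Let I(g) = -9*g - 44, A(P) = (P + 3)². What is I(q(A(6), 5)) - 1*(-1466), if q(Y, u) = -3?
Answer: 1449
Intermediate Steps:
A(P) = (3 + P)²
I(g) = -44 - 9*g
I(q(A(6), 5)) - 1*(-1466) = (-44 - 9*(-3)) - 1*(-1466) = (-44 + 27) + 1466 = -17 + 1466 = 1449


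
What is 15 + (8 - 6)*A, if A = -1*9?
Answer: -3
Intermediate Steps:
A = -9
15 + (8 - 6)*A = 15 + (8 - 6)*(-9) = 15 + 2*(-9) = 15 - 18 = -3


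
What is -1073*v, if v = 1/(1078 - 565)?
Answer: -1073/513 ≈ -2.0916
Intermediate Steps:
v = 1/513 ≈ 0.0019493
-1073*v = -1073*1/513 = -1073/513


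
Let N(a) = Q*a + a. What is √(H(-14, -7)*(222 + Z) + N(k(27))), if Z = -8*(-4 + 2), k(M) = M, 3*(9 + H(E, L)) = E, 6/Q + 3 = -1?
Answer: I*√117582/6 ≈ 57.15*I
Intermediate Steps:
Q = -3/2 (Q = 6/(-3 - 1) = 6/(-4) = 6*(-¼) = -3/2 ≈ -1.5000)
H(E, L) = -9 + E/3
Z = 16 (Z = -8*(-2) = 16)
N(a) = -a/2 (N(a) = -3*a/2 + a = -a/2)
√(H(-14, -7)*(222 + Z) + N(k(27))) = √((-9 + (⅓)*(-14))*(222 + 16) - ½*27) = √((-9 - 14/3)*238 - 27/2) = √(-41/3*238 - 27/2) = √(-9758/3 - 27/2) = √(-19597/6) = I*√117582/6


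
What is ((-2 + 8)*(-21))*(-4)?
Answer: 504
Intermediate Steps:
((-2 + 8)*(-21))*(-4) = (6*(-21))*(-4) = -126*(-4) = 504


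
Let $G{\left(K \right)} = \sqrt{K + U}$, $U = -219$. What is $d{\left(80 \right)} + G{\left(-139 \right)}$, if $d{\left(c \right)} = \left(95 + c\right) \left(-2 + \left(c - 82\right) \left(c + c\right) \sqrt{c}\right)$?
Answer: $-350 - 224000 \sqrt{5} + i \sqrt{358} \approx -5.0123 \cdot 10^{5} + 18.921 i$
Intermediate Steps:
$G{\left(K \right)} = \sqrt{-219 + K}$ ($G{\left(K \right)} = \sqrt{K - 219} = \sqrt{-219 + K}$)
$d{\left(c \right)} = \left(-2 + 2 c^{\frac{3}{2}} \left(-82 + c\right)\right) \left(95 + c\right)$ ($d{\left(c \right)} = \left(95 + c\right) \left(-2 + \left(-82 + c\right) 2 c \sqrt{c}\right) = \left(95 + c\right) \left(-2 + 2 c \left(-82 + c\right) \sqrt{c}\right) = \left(95 + c\right) \left(-2 + 2 c^{\frac{3}{2}} \left(-82 + c\right)\right) = \left(-2 + 2 c^{\frac{3}{2}} \left(-82 + c\right)\right) \left(95 + c\right)$)
$d{\left(80 \right)} + G{\left(-139 \right)} = \left(-190 - 15580 \cdot 80^{\frac{3}{2}} - 160 + 2 \cdot 80^{\frac{7}{2}} + 26 \cdot 80^{\frac{5}{2}}\right) + \sqrt{-219 - 139} = \left(-190 - 15580 \cdot 320 \sqrt{5} - 160 + 2 \cdot 2048000 \sqrt{5} + 26 \cdot 25600 \sqrt{5}\right) + \sqrt{-358} = \left(-190 - 4985600 \sqrt{5} - 160 + 4096000 \sqrt{5} + 665600 \sqrt{5}\right) + i \sqrt{358} = \left(-350 - 224000 \sqrt{5}\right) + i \sqrt{358} = -350 - 224000 \sqrt{5} + i \sqrt{358}$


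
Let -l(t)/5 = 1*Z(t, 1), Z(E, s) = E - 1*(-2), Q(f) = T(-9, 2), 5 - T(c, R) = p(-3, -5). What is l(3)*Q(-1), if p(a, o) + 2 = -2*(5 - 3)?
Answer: -275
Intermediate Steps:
p(a, o) = -6 (p(a, o) = -2 - 2*(5 - 3) = -2 - 2*2 = -2 - 4 = -6)
T(c, R) = 11 (T(c, R) = 5 - 1*(-6) = 5 + 6 = 11)
Q(f) = 11
Z(E, s) = 2 + E (Z(E, s) = E + 2 = 2 + E)
l(t) = -10 - 5*t (l(t) = -5*(2 + t) = -10 - 5*t)
l(3)*Q(-1) = (-10 - 5*3)*11 = (-10 - 15)*11 = -25*11 = -275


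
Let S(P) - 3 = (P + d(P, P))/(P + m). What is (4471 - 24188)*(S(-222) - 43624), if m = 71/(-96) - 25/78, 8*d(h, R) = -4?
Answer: 79807138317281/92793 ≈ 8.6006e+8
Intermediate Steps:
d(h, R) = -½ (d(h, R) = (⅛)*(-4) = -½)
m = -441/416 (m = 71*(-1/96) - 25*1/78 = -71/96 - 25/78 = -441/416 ≈ -1.0601)
S(P) = 3 + (-½ + P)/(-441/416 + P) (S(P) = 3 + (P - ½)/(P - 441/416) = 3 + (-½ + P)/(-441/416 + P))
(4471 - 24188)*(S(-222) - 43624) = (4471 - 24188)*((-1531 + 1664*(-222))/(-441 + 416*(-222)) - 43624) = -19717*((-1531 - 369408)/(-441 - 92352) - 43624) = -19717*(-370939/(-92793) - 43624) = -19717*(-1/92793*(-370939) - 43624) = -19717*(370939/92793 - 43624) = -19717*(-4047630893/92793) = 79807138317281/92793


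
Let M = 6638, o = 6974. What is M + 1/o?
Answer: 46293413/6974 ≈ 6638.0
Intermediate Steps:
M + 1/o = 6638 + 1/6974 = 46293413/6974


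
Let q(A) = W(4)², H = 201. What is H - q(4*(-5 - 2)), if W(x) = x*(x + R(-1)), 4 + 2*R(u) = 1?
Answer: 101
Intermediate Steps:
R(u) = -3/2 (R(u) = -2 + (½)*1 = -2 + ½ = -3/2)
W(x) = x*(-3/2 + x) (W(x) = x*(x - 3/2) = x*(-3/2 + x))
q(A) = 100 (q(A) = ((½)*4*(-3 + 2*4))² = ((½)*4*(-3 + 8))² = ((½)*4*5)² = 10² = 100)
H - q(4*(-5 - 2)) = 201 - 1*100 = 201 - 100 = 101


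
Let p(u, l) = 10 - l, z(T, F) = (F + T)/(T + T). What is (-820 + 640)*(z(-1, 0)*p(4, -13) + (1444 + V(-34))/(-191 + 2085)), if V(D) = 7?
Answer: -2090880/947 ≈ -2207.9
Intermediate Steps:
z(T, F) = (F + T)/(2*T) (z(T, F) = (F + T)/((2*T)) = (F + T)*(1/(2*T)) = (F + T)/(2*T))
(-820 + 640)*(z(-1, 0)*p(4, -13) + (1444 + V(-34))/(-191 + 2085)) = (-820 + 640)*(((½)*(0 - 1)/(-1))*(10 - 1*(-13)) + (1444 + 7)/(-191 + 2085)) = -180*(((½)*(-1)*(-1))*(10 + 13) + 1451/1894) = -180*((½)*23 + 1451*(1/1894)) = -180*(23/2 + 1451/1894) = -180*11616/947 = -2090880/947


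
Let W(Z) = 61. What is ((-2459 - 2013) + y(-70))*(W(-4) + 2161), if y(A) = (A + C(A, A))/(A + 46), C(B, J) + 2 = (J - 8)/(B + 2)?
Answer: -1350510491/136 ≈ -9.9302e+6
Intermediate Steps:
C(B, J) = -2 + (-8 + J)/(2 + B) (C(B, J) = -2 + (J - 8)/(B + 2) = -2 + (-8 + J)/(2 + B))
y(A) = (A + (-12 - A)/(2 + A))/(46 + A) (y(A) = (A + (-12 + A - 2*A)/(2 + A))/(A + 46) = (A + (-12 - A)/(2 + A))/(46 + A))
((-2459 - 2013) + y(-70))*(W(-4) + 2161) = ((-2459 - 2013) + (-12 - 1*(-70) - 70*(2 - 70))/((2 - 70)*(46 - 70)))*(61 + 2161) = (-4472 + (-12 + 70 - 70*(-68))/(-68*(-24)))*2222 = (-4472 - 1/68*(-1/24)*(-12 + 70 + 4760))*2222 = (-4472 - 1/68*(-1/24)*4818)*2222 = (-4472 + 803/272)*2222 = -1215581/272*2222 = -1350510491/136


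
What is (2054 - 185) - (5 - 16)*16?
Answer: 2045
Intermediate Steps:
(2054 - 185) - (5 - 16)*16 = 1869 - (-11)*16 = 1869 - 1*(-176) = 1869 + 176 = 2045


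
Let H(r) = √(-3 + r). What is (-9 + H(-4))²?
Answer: (9 - I*√7)² ≈ 74.0 - 47.624*I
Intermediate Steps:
(-9 + H(-4))² = (-9 + √(-3 - 4))² = (-9 + √(-7))² = (-9 + I*√7)²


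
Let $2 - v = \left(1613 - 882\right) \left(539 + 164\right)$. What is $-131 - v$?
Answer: $513760$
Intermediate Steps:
$v = -513891$ ($v = 2 - \left(1613 - 882\right) \left(539 + 164\right) = 2 - 731 \cdot 703 = 2 - 513893 = -513891$)
$-131 - v = -131 - -513891 = -131 + 513891 = 513760$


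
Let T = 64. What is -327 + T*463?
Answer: 29305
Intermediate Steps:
-327 + T*463 = -327 + 64*463 = -327 + 29632 = 29305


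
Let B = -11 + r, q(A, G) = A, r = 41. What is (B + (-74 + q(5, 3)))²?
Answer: 1521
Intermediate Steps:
B = 30 (B = -11 + 41 = 30)
(B + (-74 + q(5, 3)))² = (30 + (-74 + 5))² = (30 - 69)² = (-39)² = 1521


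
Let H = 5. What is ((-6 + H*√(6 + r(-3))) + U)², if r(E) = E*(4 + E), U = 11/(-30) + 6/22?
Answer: 12211621/108900 - 2011*√3/33 ≈ 6.5860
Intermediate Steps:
U = -31/330 (U = 11*(-1/30) + 6*(1/22) = -11/30 + 3/11 = -31/330 ≈ -0.093939)
((-6 + H*√(6 + r(-3))) + U)² = ((-6 + 5*√(6 - 3*(4 - 3))) - 31/330)² = ((-6 + 5*√(6 - 3*1)) - 31/330)² = ((-6 + 5*√(6 - 3)) - 31/330)² = ((-6 + 5*√3) - 31/330)² = (-2011/330 + 5*√3)²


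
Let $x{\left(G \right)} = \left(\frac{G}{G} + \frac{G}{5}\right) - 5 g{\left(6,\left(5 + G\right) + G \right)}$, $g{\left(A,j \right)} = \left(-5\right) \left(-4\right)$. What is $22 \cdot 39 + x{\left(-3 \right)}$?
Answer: $\frac{3792}{5} \approx 758.4$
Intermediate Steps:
$g{\left(A,j \right)} = 20$
$x{\left(G \right)} = -99 + \frac{G}{5}$ ($x{\left(G \right)} = \left(\frac{G}{G} + \frac{G}{5}\right) - 100 = \left(1 + G \frac{1}{5}\right) - 100 = \left(1 + \frac{G}{5}\right) - 100 = -99 + \frac{G}{5}$)
$22 \cdot 39 + x{\left(-3 \right)} = 22 \cdot 39 + \left(-99 + \frac{1}{5} \left(-3\right)\right) = 858 - \frac{498}{5} = \frac{3792}{5}$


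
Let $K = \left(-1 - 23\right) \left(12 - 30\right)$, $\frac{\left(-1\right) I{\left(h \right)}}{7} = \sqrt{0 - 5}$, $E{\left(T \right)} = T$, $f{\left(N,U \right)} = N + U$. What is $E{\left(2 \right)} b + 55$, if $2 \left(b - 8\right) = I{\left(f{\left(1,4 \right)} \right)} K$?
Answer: $71 - 3024 i \sqrt{5} \approx 71.0 - 6761.9 i$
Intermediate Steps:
$I{\left(h \right)} = - 7 i \sqrt{5}$ ($I{\left(h \right)} = - 7 \sqrt{0 - 5} = - 7 \sqrt{-5} = - 7 i \sqrt{5}$)
$K = 432$ ($K = \left(-24\right) \left(-18\right) = 432$)
$b = 8 - 1512 i \sqrt{5}$ ($b = 8 + \frac{- 7 i \sqrt{5} \cdot 432}{2} = 8 + \frac{\left(-3024\right) i \sqrt{5}}{2} = 8 - 1512 i \sqrt{5} \approx 8.0 - 3380.9 i$)
$E{\left(2 \right)} b + 55 = 2 \left(8 - 1512 i \sqrt{5}\right) + 55 = \left(16 - 3024 i \sqrt{5}\right) + 55 = 71 - 3024 i \sqrt{5}$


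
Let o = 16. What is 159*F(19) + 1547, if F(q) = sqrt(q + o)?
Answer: 1547 + 159*sqrt(35) ≈ 2487.7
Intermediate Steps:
F(q) = sqrt(16 + q) (F(q) = sqrt(q + 16) = sqrt(16 + q))
159*F(19) + 1547 = 159*sqrt(16 + 19) + 1547 = 159*sqrt(35) + 1547 = 1547 + 159*sqrt(35)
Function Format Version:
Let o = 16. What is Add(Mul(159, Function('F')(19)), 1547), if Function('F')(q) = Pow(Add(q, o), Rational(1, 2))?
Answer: Add(1547, Mul(159, Pow(35, Rational(1, 2)))) ≈ 2487.7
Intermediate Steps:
Function('F')(q) = Pow(Add(16, q), Rational(1, 2)) (Function('F')(q) = Pow(Add(q, 16), Rational(1, 2)) = Pow(Add(16, q), Rational(1, 2)))
Add(Mul(159, Function('F')(19)), 1547) = Add(Mul(159, Pow(Add(16, 19), Rational(1, 2))), 1547) = Add(Mul(159, Pow(35, Rational(1, 2))), 1547) = Add(1547, Mul(159, Pow(35, Rational(1, 2))))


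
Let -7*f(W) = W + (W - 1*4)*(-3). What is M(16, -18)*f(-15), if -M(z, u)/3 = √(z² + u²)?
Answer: 36*√145 ≈ 433.50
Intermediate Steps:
M(z, u) = -3*√(u² + z²) (M(z, u) = -3*√(z² + u²) = -3*√(u² + z²))
f(W) = -12/7 + 2*W/7 (f(W) = -(W + (W - 1*4)*(-3))/7 = -(W + (W - 4)*(-3))/7 = -(W + (-4 + W)*(-3))/7 = -(W + (12 - 3*W))/7 = -(12 - 2*W)/7 = -12/7 + 2*W/7)
M(16, -18)*f(-15) = (-3*√((-18)² + 16²))*(-12/7 + (2/7)*(-15)) = (-3*√(324 + 256))*(-12/7 - 30/7) = -6*√145*(-6) = 36*√145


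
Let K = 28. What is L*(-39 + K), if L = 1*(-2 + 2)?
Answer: 0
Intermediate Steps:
L = 0 (L = 1*0 = 0)
L*(-39 + K) = 0*(-39 + 28) = 0*(-11) = 0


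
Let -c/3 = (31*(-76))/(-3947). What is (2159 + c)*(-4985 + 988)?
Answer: -34032476485/3947 ≈ -8.6224e+6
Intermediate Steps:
c = -7068/3947 (c = -3*31*(-76)/(-3947) = -(-7068)*(-1)/3947 = -3*2356/3947 = -7068/3947 ≈ -1.7907)
(2159 + c)*(-4985 + 988) = (2159 - 7068/3947)*(-4985 + 988) = (8514505/3947)*(-3997) = -34032476485/3947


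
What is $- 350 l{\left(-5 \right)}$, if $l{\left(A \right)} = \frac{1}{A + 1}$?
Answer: $\frac{175}{2} \approx 87.5$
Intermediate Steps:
$l{\left(A \right)} = \frac{1}{1 + A}$
$- 350 l{\left(-5 \right)} = - \frac{350}{1 - 5} = - \frac{350}{-4} = \left(-350\right) \left(- \frac{1}{4}\right) = \frac{175}{2}$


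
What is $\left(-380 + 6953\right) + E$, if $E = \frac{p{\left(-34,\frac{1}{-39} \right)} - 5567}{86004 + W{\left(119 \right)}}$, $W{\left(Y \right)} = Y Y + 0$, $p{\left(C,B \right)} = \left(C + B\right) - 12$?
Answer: $\frac{25676778347}{3906435} \approx 6572.9$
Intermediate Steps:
$p{\left(C,B \right)} = -12 + B + C$ ($p{\left(C,B \right)} = \left(B + C\right) - 12 = -12 + B + C$)
$W{\left(Y \right)} = Y^{2}$ ($W{\left(Y \right)} = Y^{2} + 0 = Y^{2}$)
$E = - \frac{218908}{3906435}$ ($E = \frac{\left(-12 + \frac{1}{-39} - 34\right) - 5567}{86004 + 119^{2}} = \frac{\left(-12 - \frac{1}{39} - 34\right) - 5567}{86004 + 14161} = \frac{- \frac{1795}{39} - 5567}{100165} = \left(- \frac{218908}{39}\right) \frac{1}{100165} = - \frac{218908}{3906435} \approx -0.056038$)
$\left(-380 + 6953\right) + E = \left(-380 + 6953\right) - \frac{218908}{3906435} = 6573 - \frac{218908}{3906435} = \frac{25676778347}{3906435}$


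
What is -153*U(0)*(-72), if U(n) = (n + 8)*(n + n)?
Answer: 0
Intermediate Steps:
U(n) = 2*n*(8 + n) (U(n) = (8 + n)*(2*n) = 2*n*(8 + n))
-153*U(0)*(-72) = -306*0*(8 + 0)*(-72) = -306*0*8*(-72) = -153*0*(-72) = 0*(-72) = 0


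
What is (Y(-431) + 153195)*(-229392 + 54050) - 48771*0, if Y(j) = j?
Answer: -26785945288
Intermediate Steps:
(Y(-431) + 153195)*(-229392 + 54050) - 48771*0 = (-431 + 153195)*(-229392 + 54050) - 48771*0 = 152764*(-175342) + 0 = -26785945288 + 0 = -26785945288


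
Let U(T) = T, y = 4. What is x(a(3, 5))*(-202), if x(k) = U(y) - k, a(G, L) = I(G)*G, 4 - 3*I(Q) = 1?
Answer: -202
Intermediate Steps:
I(Q) = 1 (I(Q) = 4/3 - ⅓*1 = 4/3 - ⅓ = 1)
a(G, L) = G (a(G, L) = 1*G = G)
x(k) = 4 - k
x(a(3, 5))*(-202) = (4 - 1*3)*(-202) = (4 - 3)*(-202) = 1*(-202) = -202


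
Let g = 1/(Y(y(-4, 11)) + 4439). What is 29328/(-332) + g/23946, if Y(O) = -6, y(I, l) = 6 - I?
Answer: -778310995093/8810667294 ≈ -88.337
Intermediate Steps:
g = 1/4433 (g = 1/(-6 + 4439) = 1/4433 ≈ 0.00022558)
29328/(-332) + g/23946 = 29328/(-332) + (1/4433)/23946 = 29328*(-1/332) + (1/4433)*(1/23946) = -7332/83 + 1/106152618 = -778310995093/8810667294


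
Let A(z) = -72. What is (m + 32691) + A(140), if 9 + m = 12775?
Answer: 45385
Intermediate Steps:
m = 12766 (m = -9 + 12775 = 12766)
(m + 32691) + A(140) = (12766 + 32691) - 72 = 45457 - 72 = 45385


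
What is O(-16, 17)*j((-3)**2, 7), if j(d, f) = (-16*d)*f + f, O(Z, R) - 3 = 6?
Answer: -9009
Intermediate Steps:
O(Z, R) = 9 (O(Z, R) = 3 + 6 = 9)
j(d, f) = f - 16*d*f (j(d, f) = -16*d*f + f = f - 16*d*f)
O(-16, 17)*j((-3)**2, 7) = 9*(7*(1 - 16*(-3)**2)) = 9*(7*(1 - 16*9)) = 9*(7*(1 - 144)) = 9*(7*(-143)) = 9*(-1001) = -9009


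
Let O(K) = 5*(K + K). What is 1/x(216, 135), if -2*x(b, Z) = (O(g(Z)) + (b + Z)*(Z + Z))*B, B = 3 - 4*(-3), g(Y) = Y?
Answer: -1/720900 ≈ -1.3872e-6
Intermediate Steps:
B = 15 (B = 3 + 12 = 15)
O(K) = 10*K (O(K) = 5*(2*K) = 10*K)
x(b, Z) = -75*Z - 15*Z*(Z + b) (x(b, Z) = -(10*Z + (b + Z)*(Z + Z))*15/2 = -(10*Z + (Z + b)*(2*Z))*15/2 = -(10*Z + 2*Z*(Z + b))*15/2 = -(150*Z + 30*Z*(Z + b))/2 = -75*Z - 15*Z*(Z + b))
1/x(216, 135) = 1/(15*135*(-5 - 1*135 - 1*216)) = 1/(15*135*(-5 - 135 - 216)) = 1/(15*135*(-356)) = 1/(-720900) = -1/720900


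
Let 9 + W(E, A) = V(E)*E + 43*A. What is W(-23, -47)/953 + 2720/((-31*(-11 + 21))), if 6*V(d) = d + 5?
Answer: -320007/29543 ≈ -10.832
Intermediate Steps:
V(d) = ⅚ + d/6 (V(d) = (d + 5)/6 = (5 + d)/6 = ⅚ + d/6)
W(E, A) = -9 + 43*A + E*(⅚ + E/6) (W(E, A) = -9 + ((⅚ + E/6)*E + 43*A) = -9 + (E*(⅚ + E/6) + 43*A) = -9 + (43*A + E*(⅚ + E/6)) = -9 + 43*A + E*(⅚ + E/6))
W(-23, -47)/953 + 2720/((-31*(-11 + 21))) = (-9 + 43*(-47) + (⅙)*(-23)*(5 - 23))/953 + 2720/((-31*(-11 + 21))) = (-9 - 2021 + (⅙)*(-23)*(-18))*(1/953) + 2720/((-31*10)) = (-9 - 2021 + 69)*(1/953) + 2720/(-310) = -1961*1/953 + 2720*(-1/310) = -1961/953 - 272/31 = -320007/29543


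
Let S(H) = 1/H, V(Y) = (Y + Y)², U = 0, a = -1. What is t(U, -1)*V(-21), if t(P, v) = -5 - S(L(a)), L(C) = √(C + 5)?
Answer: -9702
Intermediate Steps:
L(C) = √(5 + C)
V(Y) = 4*Y² (V(Y) = (2*Y)² = 4*Y²)
t(P, v) = -11/2 (t(P, v) = -5 - 1/(√(5 - 1)) = -5 - 1/(√4) = -5 - 1/2 = -5 - 1*½ = -5 - ½ = -11/2)
t(U, -1)*V(-21) = -22*(-21)² = -22*441 = -11/2*1764 = -9702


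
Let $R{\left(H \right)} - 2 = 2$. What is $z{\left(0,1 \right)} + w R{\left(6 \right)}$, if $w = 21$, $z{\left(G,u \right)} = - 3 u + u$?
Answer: $82$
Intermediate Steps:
$z{\left(G,u \right)} = - 2 u$
$R{\left(H \right)} = 4$ ($R{\left(H \right)} = 2 + 2 = 4$)
$z{\left(0,1 \right)} + w R{\left(6 \right)} = \left(-2\right) 1 + 21 \cdot 4 = -2 + 84 = 82$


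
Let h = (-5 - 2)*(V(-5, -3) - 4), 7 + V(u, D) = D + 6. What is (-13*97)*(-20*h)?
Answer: 1412320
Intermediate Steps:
V(u, D) = -1 + D (V(u, D) = -7 + (D + 6) = -7 + (6 + D) = -1 + D)
h = 56 (h = (-5 - 2)*((-1 - 3) - 4) = -7*(-4 - 4) = -7*(-8) = 56)
(-13*97)*(-20*h) = (-13*97)*(-20*56) = -1261*(-1120) = 1412320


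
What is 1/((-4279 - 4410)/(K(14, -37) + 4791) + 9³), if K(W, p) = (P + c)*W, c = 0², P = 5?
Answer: 4861/3534980 ≈ 0.0013751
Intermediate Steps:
c = 0
K(W, p) = 5*W (K(W, p) = (5 + 0)*W = 5*W)
1/((-4279 - 4410)/(K(14, -37) + 4791) + 9³) = 1/((-4279 - 4410)/(5*14 + 4791) + 9³) = 1/(-8689/(70 + 4791) + 729) = 1/(-8689/4861 + 729) = 1/(3534980/4861) = 4861/3534980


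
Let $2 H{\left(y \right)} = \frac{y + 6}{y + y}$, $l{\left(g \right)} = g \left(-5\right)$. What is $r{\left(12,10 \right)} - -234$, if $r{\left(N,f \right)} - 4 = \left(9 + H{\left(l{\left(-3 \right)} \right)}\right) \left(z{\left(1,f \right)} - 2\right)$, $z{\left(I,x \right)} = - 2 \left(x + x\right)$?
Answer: $- \frac{1547}{10} \approx -154.7$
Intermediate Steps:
$z{\left(I,x \right)} = - 4 x$ ($z{\left(I,x \right)} = - 2 \cdot 2 x = - 4 x$)
$l{\left(g \right)} = - 5 g$
$H{\left(y \right)} = \frac{6 + y}{4 y}$ ($H{\left(y \right)} = \frac{\left(y + 6\right) \frac{1}{y + y}}{2} = \frac{\left(6 + y\right) \frac{1}{2 y}}{2} = \frac{\frac{1}{2} \frac{1}{y} \left(6 + y\right)}{2} = \frac{6 + y}{4 y}$)
$r{\left(N,f \right)} = - \frac{147}{10} - \frac{187 f}{5}$ ($r{\left(N,f \right)} = 4 + \left(9 + \frac{6 - -15}{4 \left(\left(-5\right) \left(-3\right)\right)}\right) \left(- 4 f - 2\right) = 4 + \left(9 + \frac{6 + 15}{4 \cdot 15}\right) \left(-2 - 4 f\right) = 4 + \left(9 + \frac{1}{4} \cdot \frac{1}{15} \cdot 21\right) \left(-2 - 4 f\right) = 4 + \left(9 + \frac{7}{20}\right) \left(-2 - 4 f\right) = 4 + \frac{187 \left(-2 - 4 f\right)}{20} = 4 - \left(\frac{187}{10} + \frac{187 f}{5}\right) = - \frac{147}{10} - \frac{187 f}{5}$)
$r{\left(12,10 \right)} - -234 = \left(- \frac{147}{10} - 374\right) - -234 = \left(- \frac{147}{10} - 374\right) + 234 = - \frac{3887}{10} + 234 = - \frac{1547}{10}$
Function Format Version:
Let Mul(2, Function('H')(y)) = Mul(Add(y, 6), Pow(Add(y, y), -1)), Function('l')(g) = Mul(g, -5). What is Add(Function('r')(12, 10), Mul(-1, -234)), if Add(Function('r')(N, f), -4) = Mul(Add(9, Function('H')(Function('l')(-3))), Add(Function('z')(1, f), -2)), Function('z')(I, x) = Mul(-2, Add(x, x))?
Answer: Rational(-1547, 10) ≈ -154.70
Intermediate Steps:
Function('z')(I, x) = Mul(-4, x) (Function('z')(I, x) = Mul(-2, Mul(2, x)) = Mul(-4, x))
Function('l')(g) = Mul(-5, g)
Function('H')(y) = Mul(Rational(1, 4), Pow(y, -1), Add(6, y)) (Function('H')(y) = Mul(Rational(1, 2), Mul(Add(y, 6), Pow(Add(y, y), -1))) = Mul(Rational(1, 2), Mul(Add(6, y), Pow(Mul(2, y), -1))) = Mul(Rational(1, 2), Mul(Add(6, y), Mul(Rational(1, 2), Pow(y, -1)))) = Mul(Rational(1, 2), Mul(Rational(1, 2), Pow(y, -1), Add(6, y))) = Mul(Rational(1, 4), Pow(y, -1), Add(6, y)))
Function('r')(N, f) = Add(Rational(-147, 10), Mul(Rational(-187, 5), f)) (Function('r')(N, f) = Add(4, Mul(Add(9, Mul(Rational(1, 4), Pow(Mul(-5, -3), -1), Add(6, Mul(-5, -3)))), Add(Mul(-4, f), -2))) = Add(4, Mul(Add(9, Mul(Rational(1, 4), Pow(15, -1), Add(6, 15))), Add(-2, Mul(-4, f)))) = Add(4, Mul(Add(9, Mul(Rational(1, 4), Rational(1, 15), 21)), Add(-2, Mul(-4, f)))) = Add(4, Mul(Add(9, Rational(7, 20)), Add(-2, Mul(-4, f)))) = Add(4, Mul(Rational(187, 20), Add(-2, Mul(-4, f)))) = Add(4, Add(Rational(-187, 10), Mul(Rational(-187, 5), f))) = Add(Rational(-147, 10), Mul(Rational(-187, 5), f)))
Add(Function('r')(12, 10), Mul(-1, -234)) = Add(Add(Rational(-147, 10), Mul(Rational(-187, 5), 10)), Mul(-1, -234)) = Add(Add(Rational(-147, 10), -374), 234) = Add(Rational(-3887, 10), 234) = Rational(-1547, 10)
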